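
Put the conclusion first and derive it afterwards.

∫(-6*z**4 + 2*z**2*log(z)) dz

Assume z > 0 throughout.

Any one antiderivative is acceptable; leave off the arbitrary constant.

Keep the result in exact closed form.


The answer is -6*z**5/5 + 2*z**3*log(z)/3 - 2*z**3/9.
Step 1. Rewrite: now ∫(-6*z**4) dz + ∫(2*z**2*log(z)) dz.
Step 2. Evaluate the standard form: now -6*z**5/5 + ∫(2*z**2*log(z)) dz.
Step 3. Integrate ∫(2*z**2*log(z)) dz by parts with u = log(z), dv = (2*z**2) dz, so v = 2*z**3/3 [assuming z > 0]: now -6*z**5/5 + 2*z**3*log(z)/3 + ∫(-2*z**2/3) dz.
Step 4. Evaluate the standard form: now -6*z**5/5 + 2*z**3*log(z)/3 - 2*z**3/9.
Answer: -6*z**5/5 + 2*z**3*log(z)/3 - 2*z**3/9.


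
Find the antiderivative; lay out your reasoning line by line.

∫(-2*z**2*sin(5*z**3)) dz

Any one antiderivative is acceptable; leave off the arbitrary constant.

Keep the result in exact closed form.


Step 1. Substitute u = z**3, turning ∫(-2*z**2*sin(5*z**3)) dz into ∫(-2*sin(5*u)/3) du: now ∫(-2*sin(5*u)/3) du.
Step 2. Evaluate the standard form: now 2*cos(5*u)/15.
Step 3. Substitute back u = z**3: now 2*cos(5*z**3)/15.
Answer: 2*cos(5*z**3)/15.


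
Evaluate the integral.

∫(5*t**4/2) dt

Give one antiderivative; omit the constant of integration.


Answer: t**5/2.


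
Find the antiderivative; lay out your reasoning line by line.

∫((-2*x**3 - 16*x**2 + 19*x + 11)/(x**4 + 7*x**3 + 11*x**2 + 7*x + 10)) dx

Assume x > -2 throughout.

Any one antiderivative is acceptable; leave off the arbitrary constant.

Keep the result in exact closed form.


Step 1. Decompose ∫((-2*x**3 - 16*x**2 + 19*x + 11)/(x**4 + 7*x**3 + 11*x**2 + 7*x + 10)) dx by partial fractions, (-2*x**3 - 16*x**2 + 19*x + 11)/(x**4 + 7*x**3 + 11*x**2 + 7*x + 10) = 3/(x**2 + 1) + 3/(x + 5) - 5/(x + 2): now ∫(-5/(x + 2)) dx + ∫(3/(x + 5)) dx + ∫(3/(x**2 + 1)) dx.
Step 2. Evaluate the standard form [assuming x > -5]: now 3*log(x + 5) + ∫(-5/(x + 2)) dx + ∫(3/(x**2 + 1)) dx.
Step 3. Evaluate the standard form [assuming x > -2]: now -5*log(x + 2) + 3*log(x + 5) + ∫(3/(x**2 + 1)) dx.
Step 4. Evaluate the standard form: now -5*log(x + 2) + 3*log(x + 5) + 3*atan(x).
Answer: -5*log(x + 2) + 3*log(x + 5) + 3*atan(x).


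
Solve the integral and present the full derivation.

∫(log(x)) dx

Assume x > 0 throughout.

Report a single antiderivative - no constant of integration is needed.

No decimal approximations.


Step 1. Integrate ∫(log(x)) dx by parts with u = log(x), dv = (1) dx, so v = x [assuming x > 0]: now x*log(x) + ∫(-1) dx.
Step 2. Evaluate the standard form: now x*log(x) - x.
Answer: x*log(x) - x.


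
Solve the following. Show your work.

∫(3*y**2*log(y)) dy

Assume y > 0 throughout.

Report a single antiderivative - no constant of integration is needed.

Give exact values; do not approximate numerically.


Step 1. Integrate ∫(3*y**2*log(y)) dy by parts with u = log(y), dv = (3*y**2) dy, so v = y**3 [assuming y > 0]: now y**3*log(y) + ∫(-y**2) dy.
Step 2. Evaluate the standard form: now y**3*log(y) - y**3/3.
Answer: y**3*log(y) - y**3/3.


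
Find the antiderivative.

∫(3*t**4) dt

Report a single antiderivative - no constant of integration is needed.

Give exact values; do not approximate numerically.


Answer: 3*t**5/5.


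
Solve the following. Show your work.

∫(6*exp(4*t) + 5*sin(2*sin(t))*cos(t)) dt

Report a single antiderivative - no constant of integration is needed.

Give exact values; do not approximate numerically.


Step 1. Rewrite: now ∫(5*sin(2*sin(t))*cos(t)) dt + ∫(6*exp(4*t)) dt.
Step 2. Substitute u = sin(t), turning ∫(5*sin(2*sin(t))*cos(t)) dt into ∫(5*sin(2*u)) du: now ∫(6*exp(4*t)) dt + ∫(5*sin(2*u)) du.
Step 3. Evaluate the standard form: now -5*cos(2*u)/2 + ∫(6*exp(4*t)) dt.
Step 4. Substitute back u = sin(t): now -5*cos(2*sin(t))/2 + ∫(6*exp(4*t)) dt.
Step 5. Evaluate the standard form: now 3*exp(4*t)/2 - 5*cos(2*sin(t))/2.
Answer: 3*exp(4*t)/2 - 5*cos(2*sin(t))/2.


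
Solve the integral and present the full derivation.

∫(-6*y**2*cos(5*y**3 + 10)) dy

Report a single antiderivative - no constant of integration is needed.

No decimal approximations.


Step 1. Substitute u = y**3 + 2, turning ∫(-6*y**2*cos(5*y**3 + 10)) dy into ∫(-2*cos(5*u)) du: now ∫(-2*cos(5*u)) du.
Step 2. Evaluate the standard form: now -2*sin(5*u)/5.
Step 3. Substitute back u = y**3 + 2: now -2*sin(5*y**3 + 10)/5.
Answer: -2*sin(5*y**3 + 10)/5.


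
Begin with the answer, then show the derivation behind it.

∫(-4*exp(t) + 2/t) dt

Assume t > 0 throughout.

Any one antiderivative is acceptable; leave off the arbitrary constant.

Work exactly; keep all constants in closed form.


The answer is -4*exp(t) + 2*log(t).
Step 1. Rewrite: now ∫(2/t) dt + ∫(-4*exp(t)) dt.
Step 2. Evaluate the standard form: now -4*exp(t) + ∫(2/t) dt.
Step 3. Evaluate the standard form [assuming t > 0]: now -4*exp(t) + 2*log(t).
Answer: -4*exp(t) + 2*log(t).


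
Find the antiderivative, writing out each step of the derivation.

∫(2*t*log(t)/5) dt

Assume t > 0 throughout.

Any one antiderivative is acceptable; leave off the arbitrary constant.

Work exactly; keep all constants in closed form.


Step 1. Integrate ∫(2*t*log(t)/5) dt by parts with u = log(t), dv = (2*t/5) dt, so v = t**2/5 [assuming t > 0]: now t**2*log(t)/5 + ∫(-t/5) dt.
Step 2. Evaluate the standard form: now t**2*log(t)/5 - t**2/10.
Answer: t**2*log(t)/5 - t**2/10.


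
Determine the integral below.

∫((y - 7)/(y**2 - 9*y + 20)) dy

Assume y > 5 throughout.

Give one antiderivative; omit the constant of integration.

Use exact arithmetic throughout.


Answer: -2*log(y - 5) + 3*log(y - 4).


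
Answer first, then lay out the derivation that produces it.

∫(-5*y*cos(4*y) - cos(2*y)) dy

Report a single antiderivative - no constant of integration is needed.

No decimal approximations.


The answer is -5*y*sin(4*y)/4 - sin(2*y)/2 - 5*cos(4*y)/16.
Step 1. Rewrite: now ∫(-5*y*cos(4*y)) dy + ∫(-cos(2*y)) dy.
Step 2. Integrate ∫(-5*y*cos(4*y)) dy by parts with u = y, dv = (-5*cos(4*y)) dy, so v = -5*sin(4*y)/4: now -5*y*sin(4*y)/4 + ∫(5*sin(4*y)/4) dy + ∫(-cos(2*y)) dy.
Step 3. Evaluate the standard form: now -5*y*sin(4*y)/4 - 5*cos(4*y)/16 + ∫(-cos(2*y)) dy.
Step 4. Evaluate the standard form: now -5*y*sin(4*y)/4 - sin(2*y)/2 - 5*cos(4*y)/16.
Answer: -5*y*sin(4*y)/4 - sin(2*y)/2 - 5*cos(4*y)/16.


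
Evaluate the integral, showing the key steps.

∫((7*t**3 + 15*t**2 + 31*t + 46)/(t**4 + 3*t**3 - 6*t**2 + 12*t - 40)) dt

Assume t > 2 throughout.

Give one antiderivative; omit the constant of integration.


Step 1. Decompose ∫((7*t**3 + 15*t**2 + 31*t + 46)/(t**4 + 3*t**3 - 6*t**2 + 12*t - 40)) dt by partial fractions, (7*t**3 + 15*t**2 + 31*t + 46)/(t**4 + 3*t**3 - 6*t**2 + 12*t - 40) = 1/(t**2 + 4) + 3/(t + 5) + 4/(t - 2): now ∫(4/(t - 2)) dt + ∫(3/(t + 5)) dt + ∫(1/(t**2 + 4)) dt.
Step 2. Evaluate the standard form [assuming t > 2]: now 4*log(t - 2) + ∫(3/(t + 5)) dt + ∫(1/(t**2 + 4)) dt.
Step 3. Evaluate the standard form [assuming t > -5]: now 4*log(t - 2) + 3*log(t + 5) + ∫(1/(t**2 + 4)) dt.
Step 4. Evaluate the standard form: now 4*log(t - 2) + 3*log(t + 5) + atan(t/2)/2.
Answer: 4*log(t - 2) + 3*log(t + 5) + atan(t/2)/2.


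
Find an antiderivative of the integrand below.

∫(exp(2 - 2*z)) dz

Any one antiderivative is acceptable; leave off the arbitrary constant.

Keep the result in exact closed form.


Answer: -exp(2 - 2*z)/2.


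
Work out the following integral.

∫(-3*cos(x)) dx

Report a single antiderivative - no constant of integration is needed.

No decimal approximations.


Answer: -3*sin(x).


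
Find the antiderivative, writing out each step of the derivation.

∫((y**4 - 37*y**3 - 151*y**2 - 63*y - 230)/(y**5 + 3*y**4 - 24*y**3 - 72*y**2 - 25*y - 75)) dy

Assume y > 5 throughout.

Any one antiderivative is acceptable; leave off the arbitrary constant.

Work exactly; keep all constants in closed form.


Step 1. Decompose ∫((y**4 - 37*y**3 - 151*y**2 - 63*y - 230)/(y**5 + 3*y**4 - 24*y**3 - 72*y**2 - 25*y - 75)) dy by partial fractions, (y**4 - 37*y**3 - 151*y**2 - 63*y - 230)/(y**5 + 3*y**4 - 24*y**3 - 72*y**2 - 25*y - 75) = 1/(y**2 + 1) + 3/(y + 5) + 2/(y + 3) - 4/(y - 5): now ∫(-4/(y - 5)) dy + ∫(2/(y + 3)) dy + ∫(3/(y + 5)) dy + ∫(1/(y**2 + 1)) dy.
Step 2. Evaluate the standard form [assuming y > -5]: now 3*log(y + 5) + ∫(-4/(y - 5)) dy + ∫(2/(y + 3)) dy + ∫(1/(y**2 + 1)) dy.
Step 3. Evaluate the standard form [assuming y > -3]: now 2*log(y + 3) + 3*log(y + 5) + ∫(-4/(y - 5)) dy + ∫(1/(y**2 + 1)) dy.
Step 4. Evaluate the standard form [assuming y > 5]: now -4*log(y - 5) + 2*log(y + 3) + 3*log(y + 5) + ∫(1/(y**2 + 1)) dy.
Step 5. Evaluate the standard form: now -4*log(y - 5) + 2*log(y + 3) + 3*log(y + 5) + atan(y).
Answer: -4*log(y - 5) + 2*log(y + 3) + 3*log(y + 5) + atan(y).


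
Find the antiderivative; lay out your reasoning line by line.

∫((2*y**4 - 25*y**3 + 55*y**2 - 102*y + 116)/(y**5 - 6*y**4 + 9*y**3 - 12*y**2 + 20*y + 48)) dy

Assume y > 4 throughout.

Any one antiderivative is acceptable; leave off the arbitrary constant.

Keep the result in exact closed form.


Step 1. Decompose ∫((2*y**4 - 25*y**3 + 55*y**2 - 102*y + 116)/(y**5 - 6*y**4 + 9*y**3 - 12*y**2 + 20*y + 48)) dy by partial fractions, (2*y**4 - 25*y**3 + 55*y**2 - 102*y + 116)/(y**5 - 6*y**4 + 9*y**3 - 12*y**2 + 20*y + 48) = -2/(y**2 + 4) + 3/(y + 1) + 4/(y - 3) - 5/(y - 4): now ∫(-5/(y - 4)) dy + ∫(4/(y - 3)) dy + ∫(3/(y + 1)) dy + ∫(-2/(y**2 + 4)) dy.
Step 2. Evaluate the standard form [assuming y > -1]: now 3*log(y + 1) + ∫(-5/(y - 4)) dy + ∫(4/(y - 3)) dy + ∫(-2/(y**2 + 4)) dy.
Step 3. Evaluate the standard form [assuming y > 4]: now -5*log(y - 4) + 3*log(y + 1) + ∫(4/(y - 3)) dy + ∫(-2/(y**2 + 4)) dy.
Step 4. Evaluate the standard form [assuming y > 3]: now -5*log(y - 4) + 4*log(y - 3) + 3*log(y + 1) + ∫(-2/(y**2 + 4)) dy.
Step 5. Evaluate the standard form: now -5*log(y - 4) + 4*log(y - 3) + 3*log(y + 1) - atan(y/2).
Answer: -5*log(y - 4) + 4*log(y - 3) + 3*log(y + 1) - atan(y/2).


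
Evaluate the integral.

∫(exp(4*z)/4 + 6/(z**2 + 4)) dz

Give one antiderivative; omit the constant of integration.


Answer: exp(4*z)/16 + 3*atan(z/2).


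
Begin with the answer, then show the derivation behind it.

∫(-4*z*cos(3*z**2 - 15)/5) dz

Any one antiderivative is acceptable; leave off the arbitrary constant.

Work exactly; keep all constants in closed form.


The answer is -2*sin(3*z**2 - 15)/15.
Step 1. Substitute u = z**2 - 5, turning ∫(-4*z*cos(3*z**2 - 15)/5) dz into ∫(-2*cos(3*u)/5) du: now ∫(-2*cos(3*u)/5) du.
Step 2. Evaluate the standard form: now -2*sin(3*u)/15.
Step 3. Substitute back u = z**2 - 5: now -2*sin(3*z**2 - 15)/15.
Answer: -2*sin(3*z**2 - 15)/15.


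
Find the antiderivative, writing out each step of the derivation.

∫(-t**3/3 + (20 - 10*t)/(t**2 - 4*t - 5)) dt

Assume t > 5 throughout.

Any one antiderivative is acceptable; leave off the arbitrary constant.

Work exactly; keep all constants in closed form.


Step 1. Rewrite: now ∫(-t**3/3) dt + ∫((20 - 10*t)/(t**2 - 4*t - 5)) dt.
Step 2. Decompose ∫((20 - 10*t)/(t**2 - 4*t - 5)) dt by partial fractions, (20 - 10*t)/(t**2 - 4*t - 5) = -5/(t + 1) - 5/(t - 5): now ∫(-t**3/3) dt + ∫(-5/(t - 5)) dt + ∫(-5/(t + 1)) dt.
Step 3. Evaluate the standard form [assuming t > 5]: now -5*log(t - 5) + ∫(-t**3/3) dt + ∫(-5/(t + 1)) dt.
Step 4. Evaluate the standard form [assuming t > -1]: now -5*log(t - 5) - 5*log(t + 1) + ∫(-t**3/3) dt.
Step 5. Evaluate the standard form: now -t**4/12 - 5*log(t - 5) - 5*log(t + 1).
Answer: -t**4/12 - 5*log(t - 5) - 5*log(t + 1).


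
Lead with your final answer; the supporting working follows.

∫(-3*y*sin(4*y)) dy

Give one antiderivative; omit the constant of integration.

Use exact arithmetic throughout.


The answer is 3*y*cos(4*y)/4 - 3*sin(4*y)/16.
Step 1. Integrate ∫(-3*y*sin(4*y)) dy by parts with u = y, dv = (-3*sin(4*y)) dy, so v = 3*cos(4*y)/4: now 3*y*cos(4*y)/4 + ∫(-3*cos(4*y)/4) dy.
Step 2. Evaluate the standard form: now 3*y*cos(4*y)/4 - 3*sin(4*y)/16.
Answer: 3*y*cos(4*y)/4 - 3*sin(4*y)/16.


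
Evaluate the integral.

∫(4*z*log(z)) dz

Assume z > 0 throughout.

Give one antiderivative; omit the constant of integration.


Answer: 2*z**2*log(z) - z**2.


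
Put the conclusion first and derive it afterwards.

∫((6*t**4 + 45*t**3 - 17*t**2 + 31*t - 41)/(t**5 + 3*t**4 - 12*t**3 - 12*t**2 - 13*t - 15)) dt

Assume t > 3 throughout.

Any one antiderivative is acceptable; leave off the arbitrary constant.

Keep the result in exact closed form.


The answer is 5*log(t - 3) + 4*log(t + 1) - 3*log(t + 5) + atan(t).
Step 1. Decompose ∫((6*t**4 + 45*t**3 - 17*t**2 + 31*t - 41)/(t**5 + 3*t**4 - 12*t**3 - 12*t**2 - 13*t - 15)) dt by partial fractions, (6*t**4 + 45*t**3 - 17*t**2 + 31*t - 41)/(t**5 + 3*t**4 - 12*t**3 - 12*t**2 - 13*t - 15) = 1/(t**2 + 1) - 3/(t + 5) + 4/(t + 1) + 5/(t - 3): now ∫(5/(t - 3)) dt + ∫(4/(t + 1)) dt + ∫(-3/(t + 5)) dt + ∫(1/(t**2 + 1)) dt.
Step 2. Evaluate the standard form [assuming t > -1]: now 4*log(t + 1) + ∫(5/(t - 3)) dt + ∫(-3/(t + 5)) dt + ∫(1/(t**2 + 1)) dt.
Step 3. Evaluate the standard form [assuming t > 3]: now 5*log(t - 3) + 4*log(t + 1) + ∫(-3/(t + 5)) dt + ∫(1/(t**2 + 1)) dt.
Step 4. Evaluate the standard form [assuming t > -5]: now 5*log(t - 3) + 4*log(t + 1) - 3*log(t + 5) + ∫(1/(t**2 + 1)) dt.
Step 5. Evaluate the standard form: now 5*log(t - 3) + 4*log(t + 1) - 3*log(t + 5) + atan(t).
Answer: 5*log(t - 3) + 4*log(t + 1) - 3*log(t + 5) + atan(t).


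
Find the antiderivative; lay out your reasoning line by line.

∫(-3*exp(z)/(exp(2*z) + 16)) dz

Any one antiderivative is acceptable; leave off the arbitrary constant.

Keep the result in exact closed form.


Step 1. Substitute u = exp(z), turning ∫(-3*exp(z)/(exp(2*z) + 16)) dz into ∫(-3/(u**2 + 16)) du: now ∫(-3/(u**2 + 16)) du.
Step 2. Evaluate the standard form: now -3*atan(u/4)/4.
Step 3. Substitute back u = exp(z): now -3*atan(exp(z)/4)/4.
Answer: -3*atan(exp(z)/4)/4.


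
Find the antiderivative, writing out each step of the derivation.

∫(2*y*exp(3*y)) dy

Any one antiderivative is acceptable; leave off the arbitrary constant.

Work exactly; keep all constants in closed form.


Step 1. Integrate ∫(2*y*exp(3*y)) dy by parts with u = y, dv = (2*exp(3*y)) dy, so v = 2*exp(3*y)/3: now 2*y*exp(3*y)/3 + ∫(-2*exp(3*y)/3) dy.
Step 2. Evaluate the standard form: now 2*y*exp(3*y)/3 - 2*exp(3*y)/9.
Answer: 2*y*exp(3*y)/3 - 2*exp(3*y)/9.


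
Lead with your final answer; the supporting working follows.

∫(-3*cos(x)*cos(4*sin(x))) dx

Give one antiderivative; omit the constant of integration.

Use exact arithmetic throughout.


The answer is -3*sin(4*sin(x))/4.
Step 1. Substitute u = sin(x), turning ∫(-3*cos(x)*cos(4*sin(x))) dx into ∫(-3*cos(4*u)) du: now ∫(-3*cos(4*u)) du.
Step 2. Evaluate the standard form: now -3*sin(4*u)/4.
Step 3. Substitute back u = sin(x): now -3*sin(4*sin(x))/4.
Answer: -3*sin(4*sin(x))/4.


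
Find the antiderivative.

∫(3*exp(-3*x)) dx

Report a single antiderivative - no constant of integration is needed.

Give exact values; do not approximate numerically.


Answer: -exp(-3*x).


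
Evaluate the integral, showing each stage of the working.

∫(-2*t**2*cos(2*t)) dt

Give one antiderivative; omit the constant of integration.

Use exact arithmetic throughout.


Step 1. Integrate ∫(-2*t**2*cos(2*t)) dt by parts with u = t**2, dv = (-2*cos(2*t)) dt, so v = -sin(2*t): now -t**2*sin(2*t) + ∫(2*t*sin(2*t)) dt.
Step 2. Integrate ∫(2*t*sin(2*t)) dt by parts with u = t, dv = (2*sin(2*t)) dt, so v = -cos(2*t): now -t**2*sin(2*t) - t*cos(2*t) + ∫(cos(2*t)) dt.
Step 3. Evaluate the standard form: now -t**2*sin(2*t) - t*cos(2*t) + sin(2*t)/2.
Answer: -t**2*sin(2*t) - t*cos(2*t) + sin(2*t)/2.


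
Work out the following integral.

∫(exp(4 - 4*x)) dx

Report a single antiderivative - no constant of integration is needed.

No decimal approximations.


Answer: -exp(4 - 4*x)/4.


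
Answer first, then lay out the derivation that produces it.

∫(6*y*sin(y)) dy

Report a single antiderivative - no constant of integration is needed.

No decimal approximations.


The answer is -6*y*cos(y) + 6*sin(y).
Step 1. Integrate ∫(6*y*sin(y)) dy by parts with u = y, dv = (6*sin(y)) dy, so v = -6*cos(y): now -6*y*cos(y) + ∫(6*cos(y)) dy.
Step 2. Evaluate the standard form: now -6*y*cos(y) + 6*sin(y).
Answer: -6*y*cos(y) + 6*sin(y).


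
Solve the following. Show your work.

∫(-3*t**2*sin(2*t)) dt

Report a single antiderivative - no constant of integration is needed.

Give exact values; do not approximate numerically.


Step 1. Integrate ∫(-3*t**2*sin(2*t)) dt by parts with u = t**2, dv = (-3*sin(2*t)) dt, so v = 3*cos(2*t)/2: now 3*t**2*cos(2*t)/2 + ∫(-3*t*cos(2*t)) dt.
Step 2. Integrate ∫(-3*t*cos(2*t)) dt by parts with u = t, dv = (-3*cos(2*t)) dt, so v = -3*sin(2*t)/2: now 3*t**2*cos(2*t)/2 - 3*t*sin(2*t)/2 + ∫(3*sin(2*t)/2) dt.
Step 3. Evaluate the standard form: now 3*t**2*cos(2*t)/2 - 3*t*sin(2*t)/2 - 3*cos(2*t)/4.
Answer: 3*t**2*cos(2*t)/2 - 3*t*sin(2*t)/2 - 3*cos(2*t)/4.


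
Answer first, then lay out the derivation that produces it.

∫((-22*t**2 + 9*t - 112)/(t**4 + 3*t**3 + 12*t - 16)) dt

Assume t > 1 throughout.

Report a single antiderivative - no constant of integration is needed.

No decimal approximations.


The answer is -5*log(t - 1) + 5*log(t + 4) + 3*atan(t/2)/2.
Step 1. Decompose ∫((-22*t**2 + 9*t - 112)/(t**4 + 3*t**3 + 12*t - 16)) dt by partial fractions, (-22*t**2 + 9*t - 112)/(t**4 + 3*t**3 + 12*t - 16) = 3/(t**2 + 4) + 5/(t + 4) - 5/(t - 1): now ∫(-5/(t - 1)) dt + ∫(5/(t + 4)) dt + ∫(3/(t**2 + 4)) dt.
Step 2. Evaluate the standard form [assuming t > -4]: now 5*log(t + 4) + ∫(-5/(t - 1)) dt + ∫(3/(t**2 + 4)) dt.
Step 3. Evaluate the standard form [assuming t > 1]: now -5*log(t - 1) + 5*log(t + 4) + ∫(3/(t**2 + 4)) dt.
Step 4. Evaluate the standard form: now -5*log(t - 1) + 5*log(t + 4) + 3*atan(t/2)/2.
Answer: -5*log(t - 1) + 5*log(t + 4) + 3*atan(t/2)/2.


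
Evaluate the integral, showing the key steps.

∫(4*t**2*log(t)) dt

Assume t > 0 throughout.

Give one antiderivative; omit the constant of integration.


Step 1. Integrate ∫(4*t**2*log(t)) dt by parts with u = log(t), dv = (4*t**2) dt, so v = 4*t**3/3 [assuming t > 0]: now 4*t**3*log(t)/3 + ∫(-4*t**2/3) dt.
Step 2. Evaluate the standard form: now 4*t**3*log(t)/3 - 4*t**3/9.
Answer: 4*t**3*log(t)/3 - 4*t**3/9.


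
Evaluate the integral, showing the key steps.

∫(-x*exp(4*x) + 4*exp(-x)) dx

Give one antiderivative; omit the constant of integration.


Step 1. Rewrite: now ∫(-x*exp(4*x)) dx + ∫(4*exp(-x)) dx.
Step 2. Integrate ∫(-x*exp(4*x)) dx by parts with u = x, dv = (-exp(4*x)) dx, so v = -exp(4*x)/4: now -x*exp(4*x)/4 + ∫(4*exp(-x)) dx + ∫(exp(4*x)/4) dx.
Step 3. Evaluate the standard form: now -x*exp(4*x)/4 + exp(4*x)/16 + ∫(4*exp(-x)) dx.
Step 4. Evaluate the standard form: now -x*exp(4*x)/4 + exp(4*x)/16 - 4*exp(-x).
Answer: -x*exp(4*x)/4 + exp(4*x)/16 - 4*exp(-x).


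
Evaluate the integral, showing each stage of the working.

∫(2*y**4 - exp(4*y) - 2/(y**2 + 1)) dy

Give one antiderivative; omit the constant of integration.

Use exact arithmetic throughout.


Step 1. Rewrite: now ∫(2*y**4) dy + ∫(-2/(y**2 + 1)) dy + ∫(-exp(4*y)) dy.
Step 2. Evaluate the standard form: now -exp(4*y)/4 + ∫(2*y**4) dy + ∫(-2/(y**2 + 1)) dy.
Step 3. Evaluate the standard form: now -exp(4*y)/4 - 2*atan(y) + ∫(2*y**4) dy.
Step 4. Evaluate the standard form: now 2*y**5/5 - exp(4*y)/4 - 2*atan(y).
Answer: 2*y**5/5 - exp(4*y)/4 - 2*atan(y).


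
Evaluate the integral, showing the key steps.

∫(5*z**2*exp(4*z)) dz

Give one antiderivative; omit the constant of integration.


Step 1. Integrate ∫(5*z**2*exp(4*z)) dz by parts with u = z**2, dv = (5*exp(4*z)) dz, so v = 5*exp(4*z)/4: now 5*z**2*exp(4*z)/4 + ∫(-5*z*exp(4*z)/2) dz.
Step 2. Integrate ∫(-5*z*exp(4*z)/2) dz by parts with u = z, dv = (-5*exp(4*z)/2) dz, so v = -5*exp(4*z)/8: now 5*z**2*exp(4*z)/4 - 5*z*exp(4*z)/8 + ∫(5*exp(4*z)/8) dz.
Step 3. Evaluate the standard form: now 5*z**2*exp(4*z)/4 - 5*z*exp(4*z)/8 + 5*exp(4*z)/32.
Answer: 5*z**2*exp(4*z)/4 - 5*z*exp(4*z)/8 + 5*exp(4*z)/32.


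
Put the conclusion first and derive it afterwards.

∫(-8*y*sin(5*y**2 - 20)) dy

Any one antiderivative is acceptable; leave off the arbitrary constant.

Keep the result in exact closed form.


The answer is 4*cos(5*y**2 - 20)/5.
Step 1. Substitute u = y**2 - 4, turning ∫(-8*y*sin(5*y**2 - 20)) dy into ∫(-4*sin(5*u)) du: now ∫(-4*sin(5*u)) du.
Step 2. Evaluate the standard form: now 4*cos(5*u)/5.
Step 3. Substitute back u = y**2 - 4: now 4*cos(5*y**2 - 20)/5.
Answer: 4*cos(5*y**2 - 20)/5.


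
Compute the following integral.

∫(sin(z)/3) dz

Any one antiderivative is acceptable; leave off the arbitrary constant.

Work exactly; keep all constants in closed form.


Answer: -cos(z)/3.


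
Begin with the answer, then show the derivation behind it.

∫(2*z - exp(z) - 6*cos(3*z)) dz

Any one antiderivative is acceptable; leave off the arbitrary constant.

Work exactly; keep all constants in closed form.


The answer is z**2 - exp(z) - 2*sin(3*z).
Step 1. Rewrite: now ∫(2*z) dz + ∫(-exp(z)) dz + ∫(-6*cos(3*z)) dz.
Step 2. Evaluate the standard form: now -exp(z) + ∫(2*z) dz + ∫(-6*cos(3*z)) dz.
Step 3. Evaluate the standard form: now -exp(z) - 2*sin(3*z) + ∫(2*z) dz.
Step 4. Evaluate the standard form: now z**2 - exp(z) - 2*sin(3*z).
Answer: z**2 - exp(z) - 2*sin(3*z).


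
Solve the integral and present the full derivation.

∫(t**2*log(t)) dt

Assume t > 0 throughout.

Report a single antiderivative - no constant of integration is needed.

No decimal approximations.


Step 1. Integrate ∫(t**2*log(t)) dt by parts with u = log(t), dv = (t**2) dt, so v = t**3/3 [assuming t > 0]: now t**3*log(t)/3 + ∫(-t**2/3) dt.
Step 2. Evaluate the standard form: now t**3*log(t)/3 - t**3/9.
Answer: t**3*log(t)/3 - t**3/9.


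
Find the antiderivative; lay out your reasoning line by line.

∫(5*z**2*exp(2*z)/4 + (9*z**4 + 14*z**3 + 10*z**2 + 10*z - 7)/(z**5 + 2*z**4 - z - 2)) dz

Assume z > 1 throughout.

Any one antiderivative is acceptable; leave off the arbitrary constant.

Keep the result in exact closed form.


Step 1. Rewrite: now ∫(5*z**2*exp(2*z)/4) dz + ∫((9*z**4 + 14*z**3 + 10*z**2 + 10*z - 7)/(z**5 + 2*z**4 - z - 2)) dz.
Step 2. Decompose ∫((9*z**4 + 14*z**3 + 10*z**2 + 10*z - 7)/(z**5 + 2*z**4 - z - 2)) dz by partial fractions, (9*z**4 + 14*z**3 + 10*z**2 + 10*z - 7)/(z**5 + 2*z**4 - z - 2) = 2/(z**2 + 1) + 3/(z + 2) + 3/(z + 1) + 3/(z - 1): now ∫(5*z**2*exp(2*z)/4) dz + ∫(3/(z - 1)) dz + ∫(3/(z + 1)) dz + ∫(3/(z + 2)) dz + ∫(2/(z**2 + 1)) dz.
Step 3. Evaluate the standard form [assuming z > -2]: now 3*log(z + 2) + ∫(5*z**2*exp(2*z)/4) dz + ∫(3/(z - 1)) dz + ∫(3/(z + 1)) dz + ∫(2/(z**2 + 1)) dz.
Step 4. Evaluate the standard form [assuming z > -1]: now 3*log(z + 1) + 3*log(z + 2) + ∫(5*z**2*exp(2*z)/4) dz + ∫(3/(z - 1)) dz + ∫(2/(z**2 + 1)) dz.
Step 5. Evaluate the standard form [assuming z > 1]: now 3*log(z - 1) + 3*log(z + 1) + 3*log(z + 2) + ∫(5*z**2*exp(2*z)/4) dz + ∫(2/(z**2 + 1)) dz.
Step 6. Evaluate the standard form: now 3*log(z - 1) + 3*log(z + 1) + 3*log(z + 2) + 2*atan(z) + ∫(5*z**2*exp(2*z)/4) dz.
Step 7. Integrate ∫(5*z**2*exp(2*z)/4) dz by parts with u = z**2, dv = (5*exp(2*z)/4) dz, so v = 5*exp(2*z)/8: now 5*z**2*exp(2*z)/8 + 3*log(z - 1) + 3*log(z + 1) + 3*log(z + 2) + 2*atan(z) + ∫(-5*z*exp(2*z)/4) dz.
Step 8. Integrate ∫(-5*z*exp(2*z)/4) dz by parts with u = z, dv = (-5*exp(2*z)/4) dz, so v = -5*exp(2*z)/8: now 5*z**2*exp(2*z)/8 - 5*z*exp(2*z)/8 + 3*log(z - 1) + 3*log(z + 1) + 3*log(z + 2) + 2*atan(z) + ∫(5*exp(2*z)/8) dz.
Step 9. Evaluate the standard form: now 5*z**2*exp(2*z)/8 - 5*z*exp(2*z)/8 + 5*exp(2*z)/16 + 3*log(z - 1) + 3*log(z + 1) + 3*log(z + 2) + 2*atan(z).
Answer: 5*z**2*exp(2*z)/8 - 5*z*exp(2*z)/8 + 5*exp(2*z)/16 + 3*log(z - 1) + 3*log(z + 1) + 3*log(z + 2) + 2*atan(z).


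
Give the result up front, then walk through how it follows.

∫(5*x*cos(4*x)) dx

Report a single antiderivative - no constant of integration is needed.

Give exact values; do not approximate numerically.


The answer is 5*x*sin(4*x)/4 + 5*cos(4*x)/16.
Step 1. Integrate ∫(5*x*cos(4*x)) dx by parts with u = x, dv = (5*cos(4*x)) dx, so v = 5*sin(4*x)/4: now 5*x*sin(4*x)/4 + ∫(-5*sin(4*x)/4) dx.
Step 2. Evaluate the standard form: now 5*x*sin(4*x)/4 + 5*cos(4*x)/16.
Answer: 5*x*sin(4*x)/4 + 5*cos(4*x)/16.


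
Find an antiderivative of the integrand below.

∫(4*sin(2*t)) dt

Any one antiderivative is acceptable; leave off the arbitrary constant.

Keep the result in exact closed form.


Answer: -2*cos(2*t).


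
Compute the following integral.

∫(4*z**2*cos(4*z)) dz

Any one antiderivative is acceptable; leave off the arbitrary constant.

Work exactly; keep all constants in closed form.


Answer: z**2*sin(4*z) + z*cos(4*z)/2 - sin(4*z)/8.


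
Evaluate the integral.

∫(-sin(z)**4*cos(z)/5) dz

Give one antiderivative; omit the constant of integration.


Answer: -sin(z)**5/25.


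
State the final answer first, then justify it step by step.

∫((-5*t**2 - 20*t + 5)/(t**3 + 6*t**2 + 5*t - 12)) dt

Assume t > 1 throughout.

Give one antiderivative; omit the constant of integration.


The answer is -log(t - 1) - 5*log(t + 3) + log(t + 4).
Step 1. Decompose ∫((-5*t**2 - 20*t + 5)/(t**3 + 6*t**2 + 5*t - 12)) dt by partial fractions, (-5*t**2 - 20*t + 5)/(t**3 + 6*t**2 + 5*t - 12) = 1/(t + 4) - 5/(t + 3) - 1/(t - 1): now ∫(-1/(t - 1)) dt + ∫(-5/(t + 3)) dt + ∫(1/(t + 4)) dt.
Step 2. Evaluate the standard form [assuming t > -3]: now -5*log(t + 3) + ∫(-1/(t - 1)) dt + ∫(1/(t + 4)) dt.
Step 3. Evaluate the standard form [assuming t > 1]: now -log(t - 1) - 5*log(t + 3) + ∫(1/(t + 4)) dt.
Step 4. Evaluate the standard form [assuming t > -4]: now -log(t - 1) - 5*log(t + 3) + log(t + 4).
Answer: -log(t - 1) - 5*log(t + 3) + log(t + 4).


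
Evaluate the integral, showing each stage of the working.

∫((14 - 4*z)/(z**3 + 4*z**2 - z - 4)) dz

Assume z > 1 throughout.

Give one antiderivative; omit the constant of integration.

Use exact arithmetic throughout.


Step 1. Decompose ∫((14 - 4*z)/(z**3 + 4*z**2 - z - 4)) dz by partial fractions, (14 - 4*z)/(z**3 + 4*z**2 - z - 4) = 2/(z + 4) - 3/(z + 1) + 1/(z - 1): now ∫(1/(z - 1)) dz + ∫(-3/(z + 1)) dz + ∫(2/(z + 4)) dz.
Step 2. Evaluate the standard form [assuming z > -1]: now -3*log(z + 1) + ∫(1/(z - 1)) dz + ∫(2/(z + 4)) dz.
Step 3. Evaluate the standard form [assuming z > 1]: now log(z - 1) - 3*log(z + 1) + ∫(2/(z + 4)) dz.
Step 4. Evaluate the standard form [assuming z > -4]: now log(z - 1) - 3*log(z + 1) + 2*log(z + 4).
Answer: log(z - 1) - 3*log(z + 1) + 2*log(z + 4).


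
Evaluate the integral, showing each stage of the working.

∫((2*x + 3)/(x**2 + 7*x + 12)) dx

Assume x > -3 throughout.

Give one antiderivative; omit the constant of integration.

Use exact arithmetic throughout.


Step 1. Decompose ∫((2*x + 3)/(x**2 + 7*x + 12)) dx by partial fractions, (2*x + 3)/(x**2 + 7*x + 12) = 5/(x + 4) - 3/(x + 3): now ∫(-3/(x + 3)) dx + ∫(5/(x + 4)) dx.
Step 2. Evaluate the standard form [assuming x > -3]: now -3*log(x + 3) + ∫(5/(x + 4)) dx.
Step 3. Evaluate the standard form [assuming x > -4]: now -3*log(x + 3) + 5*log(x + 4).
Answer: -3*log(x + 3) + 5*log(x + 4).


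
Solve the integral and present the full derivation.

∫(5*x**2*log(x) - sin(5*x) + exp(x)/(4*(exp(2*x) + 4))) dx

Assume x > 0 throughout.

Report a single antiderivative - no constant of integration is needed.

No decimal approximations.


Step 1. Rewrite: now ∫(5*x**2*log(x)) dx + ∫(exp(x)/(4*(exp(2*x) + 4))) dx + ∫(-sin(5*x)) dx.
Step 2. Substitute u = exp(x), turning ∫(exp(x)/(4*(exp(2*x) + 4))) dx into ∫(1/(4*(u**2 + 4))) du: now ∫(5*x**2*log(x)) dx + ∫(1/(4*(u**2 + 4))) du + ∫(-sin(5*x)) dx.
Step 3. Evaluate the standard form: now atan(u/2)/8 + ∫(5*x**2*log(x)) dx + ∫(-sin(5*x)) dx.
Step 4. Substitute back u = exp(x): now atan(exp(x)/2)/8 + ∫(5*x**2*log(x)) dx + ∫(-sin(5*x)) dx.
Step 5. Evaluate the standard form: now cos(5*x)/5 + atan(exp(x)/2)/8 + ∫(5*x**2*log(x)) dx.
Step 6. Integrate ∫(5*x**2*log(x)) dx by parts with u = log(x), dv = (5*x**2) dx, so v = 5*x**3/3 [assuming x > 0]: now 5*x**3*log(x)/3 + cos(5*x)/5 + atan(exp(x)/2)/8 + ∫(-5*x**2/3) dx.
Step 7. Evaluate the standard form: now 5*x**3*log(x)/3 - 5*x**3/9 + cos(5*x)/5 + atan(exp(x)/2)/8.
Answer: 5*x**3*log(x)/3 - 5*x**3/9 + cos(5*x)/5 + atan(exp(x)/2)/8.


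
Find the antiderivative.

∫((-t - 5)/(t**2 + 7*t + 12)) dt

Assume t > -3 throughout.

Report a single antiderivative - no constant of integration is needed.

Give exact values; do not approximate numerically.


Answer: -2*log(t + 3) + log(t + 4).


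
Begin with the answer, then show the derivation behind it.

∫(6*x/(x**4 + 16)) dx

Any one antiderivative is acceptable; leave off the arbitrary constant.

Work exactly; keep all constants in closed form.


The answer is 3*atan(x**2/4)/4.
Step 1. Substitute u = x**2, turning ∫(6*x/(x**4 + 16)) dx into ∫(3/(u**2 + 16)) du: now ∫(3/(u**2 + 16)) du.
Step 2. Evaluate the standard form: now 3*atan(u/4)/4.
Step 3. Substitute back u = x**2: now 3*atan(x**2/4)/4.
Answer: 3*atan(x**2/4)/4.


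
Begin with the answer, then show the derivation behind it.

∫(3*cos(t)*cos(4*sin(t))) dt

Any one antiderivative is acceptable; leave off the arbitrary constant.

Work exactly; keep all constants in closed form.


The answer is 3*sin(4*sin(t))/4.
Step 1. Substitute u = sin(t), turning ∫(3*cos(t)*cos(4*sin(t))) dt into ∫(3*cos(4*u)) du: now ∫(3*cos(4*u)) du.
Step 2. Evaluate the standard form: now 3*sin(4*u)/4.
Step 3. Substitute back u = sin(t): now 3*sin(4*sin(t))/4.
Answer: 3*sin(4*sin(t))/4.


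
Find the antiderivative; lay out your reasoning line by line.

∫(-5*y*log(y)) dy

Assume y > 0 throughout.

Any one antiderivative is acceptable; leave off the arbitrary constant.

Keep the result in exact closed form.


Step 1. Integrate ∫(-5*y*log(y)) dy by parts with u = log(y), dv = (-5*y) dy, so v = -5*y**2/2 [assuming y > 0]: now -5*y**2*log(y)/2 + ∫(5*y/2) dy.
Step 2. Evaluate the standard form: now -5*y**2*log(y)/2 + 5*y**2/4.
Answer: -5*y**2*log(y)/2 + 5*y**2/4.


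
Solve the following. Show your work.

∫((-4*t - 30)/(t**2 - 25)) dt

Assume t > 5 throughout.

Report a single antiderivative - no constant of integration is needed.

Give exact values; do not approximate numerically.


Step 1. Decompose ∫((-4*t - 30)/(t**2 - 25)) dt by partial fractions, (-4*t - 30)/(t**2 - 25) = 1/(t + 5) - 5/(t - 5): now ∫(-5/(t - 5)) dt + ∫(1/(t + 5)) dt.
Step 2. Evaluate the standard form [assuming t > -5]: now log(t + 5) + ∫(-5/(t - 5)) dt.
Step 3. Evaluate the standard form [assuming t > 5]: now -5*log(t - 5) + log(t + 5).
Answer: -5*log(t - 5) + log(t + 5).


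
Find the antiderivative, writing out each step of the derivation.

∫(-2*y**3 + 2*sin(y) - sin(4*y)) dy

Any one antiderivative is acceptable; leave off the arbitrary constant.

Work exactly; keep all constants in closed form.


Step 1. Rewrite: now ∫(-2*y**3) dy + ∫(2*sin(y)) dy + ∫(-sin(4*y)) dy.
Step 2. Evaluate the standard form: now cos(4*y)/4 + ∫(-2*y**3) dy + ∫(2*sin(y)) dy.
Step 3. Evaluate the standard form: now -y**4/2 + cos(4*y)/4 + ∫(2*sin(y)) dy.
Step 4. Evaluate the standard form: now -y**4/2 - 2*cos(y) + cos(4*y)/4.
Answer: -y**4/2 - 2*cos(y) + cos(4*y)/4.


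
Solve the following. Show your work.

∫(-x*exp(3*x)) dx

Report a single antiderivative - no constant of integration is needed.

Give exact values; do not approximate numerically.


Step 1. Integrate ∫(-x*exp(3*x)) dx by parts with u = x, dv = (-exp(3*x)) dx, so v = -exp(3*x)/3: now -x*exp(3*x)/3 + ∫(exp(3*x)/3) dx.
Step 2. Evaluate the standard form: now -x*exp(3*x)/3 + exp(3*x)/9.
Answer: -x*exp(3*x)/3 + exp(3*x)/9.


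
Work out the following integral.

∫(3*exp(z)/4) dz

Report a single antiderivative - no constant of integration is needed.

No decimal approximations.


Answer: 3*exp(z)/4.


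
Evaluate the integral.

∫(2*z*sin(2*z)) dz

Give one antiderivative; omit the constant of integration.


Answer: -z*cos(2*z) + sin(2*z)/2.


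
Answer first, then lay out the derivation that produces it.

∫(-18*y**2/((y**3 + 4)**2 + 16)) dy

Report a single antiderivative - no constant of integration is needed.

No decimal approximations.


The answer is -3*atan(y**3/4 + 1)/2.
Step 1. Substitute u = y**3 + 4, turning ∫(-18*y**2/((y**3 + 4)**2 + 16)) dy into ∫(-6/(u**2 + 16)) du: now ∫(-6/(u**2 + 16)) du.
Step 2. Evaluate the standard form: now -3*atan(u/4)/2.
Step 3. Substitute back u = y**3 + 4: now -3*atan(y**3/4 + 1)/2.
Answer: -3*atan(y**3/4 + 1)/2.


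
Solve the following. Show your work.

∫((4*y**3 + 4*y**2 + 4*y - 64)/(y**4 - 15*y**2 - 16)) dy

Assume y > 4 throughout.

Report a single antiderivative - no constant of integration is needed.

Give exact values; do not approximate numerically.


Step 1. Decompose ∫((4*y**3 + 4*y**2 + 4*y - 64)/(y**4 - 15*y**2 - 16)) dy by partial fractions, (4*y**3 + 4*y**2 + 4*y - 64)/(y**4 - 15*y**2 - 16) = 4/(y**2 + 1) + 2/(y + 4) + 2/(y - 4): now ∫(2/(y - 4)) dy + ∫(2/(y + 4)) dy + ∫(4/(y**2 + 1)) dy.
Step 2. Evaluate the standard form [assuming y > 4]: now 2*log(y - 4) + ∫(2/(y + 4)) dy + ∫(4/(y**2 + 1)) dy.
Step 3. Evaluate the standard form [assuming y > -4]: now 2*log(y - 4) + 2*log(y + 4) + ∫(4/(y**2 + 1)) dy.
Step 4. Evaluate the standard form: now 2*log(y - 4) + 2*log(y + 4) + 4*atan(y).
Answer: 2*log(y - 4) + 2*log(y + 4) + 4*atan(y).


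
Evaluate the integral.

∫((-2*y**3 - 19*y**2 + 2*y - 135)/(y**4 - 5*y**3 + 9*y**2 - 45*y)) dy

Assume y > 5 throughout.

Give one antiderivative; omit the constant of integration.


Answer: 3*log(y) - 5*log(y - 5) - 4*atan(y/3)/3.


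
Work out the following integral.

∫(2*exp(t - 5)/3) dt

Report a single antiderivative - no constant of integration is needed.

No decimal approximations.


Answer: 2*exp(t - 5)/3.


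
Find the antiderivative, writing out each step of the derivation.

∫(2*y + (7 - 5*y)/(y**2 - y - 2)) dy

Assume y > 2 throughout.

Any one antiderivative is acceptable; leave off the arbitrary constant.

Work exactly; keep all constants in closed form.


Step 1. Rewrite: now ∫(2*y) dy + ∫((7 - 5*y)/(y**2 - y - 2)) dy.
Step 2. Evaluate the standard form: now y**2 + ∫((7 - 5*y)/(y**2 - y - 2)) dy.
Step 3. Decompose ∫((7 - 5*y)/(y**2 - y - 2)) dy by partial fractions, (7 - 5*y)/(y**2 - y - 2) = -4/(y + 1) - 1/(y - 2): now y**2 + ∫(-1/(y - 2)) dy + ∫(-4/(y + 1)) dy.
Step 4. Evaluate the standard form [assuming y > -1]: now y**2 - 4*log(y + 1) + ∫(-1/(y - 2)) dy.
Step 5. Evaluate the standard form [assuming y > 2]: now y**2 - log(y - 2) - 4*log(y + 1).
Answer: y**2 - log(y - 2) - 4*log(y + 1).


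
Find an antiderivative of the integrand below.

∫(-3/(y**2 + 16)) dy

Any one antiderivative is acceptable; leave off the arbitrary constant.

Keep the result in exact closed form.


Answer: -3*atan(y/4)/4.


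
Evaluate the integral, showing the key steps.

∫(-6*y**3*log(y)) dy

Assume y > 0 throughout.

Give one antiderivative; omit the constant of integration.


Step 1. Integrate ∫(-6*y**3*log(y)) dy by parts with u = log(y), dv = (-6*y**3) dy, so v = -3*y**4/2 [assuming y > 0]: now -3*y**4*log(y)/2 + ∫(3*y**3/2) dy.
Step 2. Evaluate the standard form: now -3*y**4*log(y)/2 + 3*y**4/8.
Answer: -3*y**4*log(y)/2 + 3*y**4/8.


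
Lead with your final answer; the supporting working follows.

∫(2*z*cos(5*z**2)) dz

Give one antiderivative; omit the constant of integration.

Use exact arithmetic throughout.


The answer is sin(5*z**2)/5.
Step 1. Substitute u = z**2, turning ∫(2*z*cos(5*z**2)) dz into ∫(cos(5*u)) du: now ∫(cos(5*u)) du.
Step 2. Evaluate the standard form: now sin(5*u)/5.
Step 3. Substitute back u = z**2: now sin(5*z**2)/5.
Answer: sin(5*z**2)/5.


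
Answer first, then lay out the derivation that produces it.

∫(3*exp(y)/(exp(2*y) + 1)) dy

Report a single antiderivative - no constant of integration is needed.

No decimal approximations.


The answer is 3*atan(exp(y)).
Step 1. Substitute u = exp(y), turning ∫(3*exp(y)/(exp(2*y) + 1)) dy into ∫(3/(u**2 + 1)) du: now ∫(3/(u**2 + 1)) du.
Step 2. Evaluate the standard form: now 3*atan(u).
Step 3. Substitute back u = exp(y): now 3*atan(exp(y)).
Answer: 3*atan(exp(y)).


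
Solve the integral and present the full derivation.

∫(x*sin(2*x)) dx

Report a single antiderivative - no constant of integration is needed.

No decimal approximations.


Step 1. Integrate ∫(x*sin(2*x)) dx by parts with u = x, dv = (sin(2*x)) dx, so v = -cos(2*x)/2: now -x*cos(2*x)/2 + ∫(cos(2*x)/2) dx.
Step 2. Evaluate the standard form: now -x*cos(2*x)/2 + sin(2*x)/4.
Answer: -x*cos(2*x)/2 + sin(2*x)/4.


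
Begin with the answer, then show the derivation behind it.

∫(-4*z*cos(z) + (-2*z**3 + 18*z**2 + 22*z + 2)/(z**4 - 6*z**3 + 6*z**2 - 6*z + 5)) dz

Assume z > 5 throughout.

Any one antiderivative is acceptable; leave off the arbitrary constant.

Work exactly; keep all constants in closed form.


The answer is -4*z*sin(z) + 3*log(z - 5) - 5*log(z - 1) - 4*cos(z) - 4*atan(z).
Step 1. Rewrite: now ∫(-4*z*cos(z)) dz + ∫((-2*z**3 + 18*z**2 + 22*z + 2)/(z**4 - 6*z**3 + 6*z**2 - 6*z + 5)) dz.
Step 2. Decompose ∫((-2*z**3 + 18*z**2 + 22*z + 2)/(z**4 - 6*z**3 + 6*z**2 - 6*z + 5)) dz by partial fractions, (-2*z**3 + 18*z**2 + 22*z + 2)/(z**4 - 6*z**3 + 6*z**2 - 6*z + 5) = -4/(z**2 + 1) - 5/(z - 1) + 3/(z - 5): now ∫(-4*z*cos(z)) dz + ∫(3/(z - 5)) dz + ∫(-5/(z - 1)) dz + ∫(-4/(z**2 + 1)) dz.
Step 3. Evaluate the standard form [assuming z > 1]: now -5*log(z - 1) + ∫(-4*z*cos(z)) dz + ∫(3/(z - 5)) dz + ∫(-4/(z**2 + 1)) dz.
Step 4. Evaluate the standard form [assuming z > 5]: now 3*log(z - 5) - 5*log(z - 1) + ∫(-4*z*cos(z)) dz + ∫(-4/(z**2 + 1)) dz.
Step 5. Evaluate the standard form: now 3*log(z - 5) - 5*log(z - 1) - 4*atan(z) + ∫(-4*z*cos(z)) dz.
Step 6. Integrate ∫(-4*z*cos(z)) dz by parts with u = z, dv = (-4*cos(z)) dz, so v = -4*sin(z): now -4*z*sin(z) + 3*log(z - 5) - 5*log(z - 1) - 4*atan(z) + ∫(4*sin(z)) dz.
Step 7. Evaluate the standard form: now -4*z*sin(z) + 3*log(z - 5) - 5*log(z - 1) - 4*cos(z) - 4*atan(z).
Answer: -4*z*sin(z) + 3*log(z - 5) - 5*log(z - 1) - 4*cos(z) - 4*atan(z).


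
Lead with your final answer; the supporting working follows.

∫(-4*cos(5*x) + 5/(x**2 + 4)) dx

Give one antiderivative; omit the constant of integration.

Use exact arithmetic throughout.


The answer is -4*sin(5*x)/5 + 5*atan(x/2)/2.
Step 1. Rewrite: now ∫(5/(x**2 + 4)) dx + ∫(-4*cos(5*x)) dx.
Step 2. Evaluate the standard form: now 5*atan(x/2)/2 + ∫(-4*cos(5*x)) dx.
Step 3. Evaluate the standard form: now -4*sin(5*x)/5 + 5*atan(x/2)/2.
Answer: -4*sin(5*x)/5 + 5*atan(x/2)/2.


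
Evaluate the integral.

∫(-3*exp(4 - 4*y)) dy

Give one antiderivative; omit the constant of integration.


Answer: 3*exp(4 - 4*y)/4.


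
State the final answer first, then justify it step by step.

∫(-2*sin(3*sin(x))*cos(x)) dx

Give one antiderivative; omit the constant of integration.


The answer is 2*cos(3*sin(x))/3.
Step 1. Substitute u = sin(x), turning ∫(-2*sin(3*sin(x))*cos(x)) dx into ∫(-2*sin(3*u)) du: now ∫(-2*sin(3*u)) du.
Step 2. Evaluate the standard form: now 2*cos(3*u)/3.
Step 3. Substitute back u = sin(x): now 2*cos(3*sin(x))/3.
Answer: 2*cos(3*sin(x))/3.


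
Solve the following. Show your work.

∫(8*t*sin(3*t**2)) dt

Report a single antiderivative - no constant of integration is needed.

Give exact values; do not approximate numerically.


Step 1. Substitute u = t**2, turning ∫(8*t*sin(3*t**2)) dt into ∫(4*sin(3*u)) du: now ∫(4*sin(3*u)) du.
Step 2. Evaluate the standard form: now -4*cos(3*u)/3.
Step 3. Substitute back u = t**2: now -4*cos(3*t**2)/3.
Answer: -4*cos(3*t**2)/3.
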